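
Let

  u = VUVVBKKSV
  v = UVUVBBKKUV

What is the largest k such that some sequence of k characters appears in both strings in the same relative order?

7

Pick V at u[1]=v[2] → U at u[2]=v[3] → V at u[3]=v[4] → B at u[5]=v[6] → K at u[6]=v[7] → K at u[7]=v[8] → V at u[9]=v[10]; all 7 characters appear in both, in order. Since dp[9][10] = 7, nothing longer is possible.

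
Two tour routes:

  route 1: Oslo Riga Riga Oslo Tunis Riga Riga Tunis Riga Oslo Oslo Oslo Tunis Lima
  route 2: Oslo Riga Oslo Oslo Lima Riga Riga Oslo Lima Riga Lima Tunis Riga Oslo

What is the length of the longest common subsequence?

Taking Oslo (route 1 #1, route 2 #4) → Riga (route 1 #2, route 2 #6) → Riga (route 1 #3, route 2 #7) → Oslo (route 1 #4, route 2 #8) → Riga (route 1 #6, route 2 #10) → Tunis (route 1 #8, route 2 #12) → Riga (route 1 #9, route 2 #13) → Oslo (route 1 #12, route 2 #14) gives a common subsequence of length 8. Since dp[14][14] = 8, nothing longer is possible.

8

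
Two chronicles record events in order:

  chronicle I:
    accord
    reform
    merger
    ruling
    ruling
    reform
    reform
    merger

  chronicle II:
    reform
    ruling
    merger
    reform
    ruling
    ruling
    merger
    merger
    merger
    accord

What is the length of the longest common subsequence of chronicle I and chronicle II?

Pick reform [2,1], merger [3,3], ruling [4,5], ruling [5,6], merger [8,9]; all 5 events appear in both, in order. dp[8][10] = 5 confirms this is the maximum.

5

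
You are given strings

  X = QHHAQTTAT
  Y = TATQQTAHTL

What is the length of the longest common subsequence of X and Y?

5

Match Q [1,4], Q [5,5], T [7,6], A [8,7], T [9,9] — 5 characters in the same relative order in both, and the DP table's final entry dp[9][10] is also 5, so no common subsequence is longer.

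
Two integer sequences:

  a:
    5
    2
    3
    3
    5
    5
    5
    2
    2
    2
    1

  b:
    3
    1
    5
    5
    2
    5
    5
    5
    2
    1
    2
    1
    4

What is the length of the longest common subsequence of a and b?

8

Let dp[i][j] be the LCS length of the first i values of a and the first j values of b. dp[i][j] = dp[i-1][j-1]+1 when the i-th and j-th values match, else max(dp[i-1][j], dp[i][j-1]).
    ·  3  1  5  5  2  5  5  5  2  1  2  1  4
 ·  0  0  0  0  0  0  0  0  0  0  0  0  0  0
 5  0  0  0  1  1  1  1  1  1  1  1  1  1  1
 2  0  0  0  1  1  2  2  2  2  2  2  2  2  2
 3  0  1  1  1  1  2  2  2  2  2  2  2  2  2
 3  0  1  1  1  1  2  2  2  2  2  2  2  2  2
 5  0  1  1  2  2  2  3  3  3  3  3  3  3  3
 5  0  1  1  2  3  3  3  4  4  4  4  4  4  4
 5  0  1  1  2  3  3  4  4  5  5  5  5  5  5
 2  0  1  1  2  3  4  4  4  5  6  6  6  6  6
 2  0  1  1  2  3  4  4  4  5  6  6  7  7  7
 2  0  1  1  2  3  4  4  4  5  6  6  7  7  7
 1  0  1  2  2  3  4  4  4  5  6  7  7  8  8
dp[11][13] = 8. One LCS (by backtracking along matches): 5, 2, 5, 5, 5, 2, 2, 1.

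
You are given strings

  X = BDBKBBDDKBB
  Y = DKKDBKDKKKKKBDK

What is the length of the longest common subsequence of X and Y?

Pick B [1,5]; then D [2,7]; then K [4,12]; then B [6,13]; then D [8,14]; then K [9,15]; all 6 characters appear in both, in order. The LCS DP gives dp[11][15] = 6, so this is optimal.

6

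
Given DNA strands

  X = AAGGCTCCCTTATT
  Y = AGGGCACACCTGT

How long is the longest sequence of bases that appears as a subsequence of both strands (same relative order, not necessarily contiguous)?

9

Pick A (X #1, Y #1) → G (X #3, Y #3) → G (X #4, Y #4) → C (X #5, Y #5) → C (X #7, Y #7) → C (X #8, Y #9) → C (X #9, Y #10) → T (X #10, Y #11) → T (X #14, Y #13); all 9 bases appear in both, in order. The LCS DP gives dp[14][13] = 9, so this is optimal.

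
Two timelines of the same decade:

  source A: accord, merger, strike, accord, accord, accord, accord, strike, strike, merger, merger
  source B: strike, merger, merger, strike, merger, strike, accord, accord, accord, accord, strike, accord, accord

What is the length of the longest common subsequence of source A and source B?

7

Taking merger at source A[2]=source B[5], strike at source A[3]=source B[6], accord at source A[4]=source B[7], accord at source A[5]=source B[8], accord at source A[6]=source B[9], accord at source A[7]=source B[10], strike at source A[8]=source B[11] gives a common subsequence of length 7, and the DP table's final entry dp[11][13] is also 7, so no common subsequence is longer.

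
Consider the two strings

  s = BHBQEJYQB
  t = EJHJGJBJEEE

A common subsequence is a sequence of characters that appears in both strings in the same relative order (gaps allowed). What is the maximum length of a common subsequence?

3

Let dp[i][j] be the LCS length of the first i characters of s and the first j characters of t. dp[i][j] = dp[i-1][j-1]+1 when the i-th and j-th characters match, else max(dp[i-1][j], dp[i][j-1]).
    ·  E  J  H  J  G  J  B  J  E  E  E
 ·  0  0  0  0  0  0  0  0  0  0  0  0
 B  0  0  0  0  0  0  0  1  1  1  1  1
 H  0  0  0  1  1  1  1  1  1  1  1  1
 B  0  0  0  1  1  1  1  2  2  2  2  2
 Q  0  0  0  1  1  1  1  2  2  2  2  2
 E  0  1  1  1  1  1  1  2  2  3  3  3
 J  0  1  2  2  2  2  2  2  3  3  3  3
 Y  0  1  2  2  2  2  2  2  3  3  3  3
 Q  0  1  2  2  2  2  2  2  3  3  3  3
 B  0  1  2  2  2  2  2  3  3  3  3  3
dp[9][11] = 3. One LCS (by backtracking along matches): HBE.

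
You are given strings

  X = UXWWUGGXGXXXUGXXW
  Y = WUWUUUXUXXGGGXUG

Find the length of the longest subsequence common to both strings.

9

One common subsequence of length 9: U (X #1, Y #6), then X (X #2, Y #7), then U (X #5, Y #8), then G (X #6, Y #11), then G (X #7, Y #12), then G (X #9, Y #13), then X (X #12, Y #14), then U (X #13, Y #15), then G (X #14, Y #16). The LCS DP gives dp[17][16] = 9, so this is optimal.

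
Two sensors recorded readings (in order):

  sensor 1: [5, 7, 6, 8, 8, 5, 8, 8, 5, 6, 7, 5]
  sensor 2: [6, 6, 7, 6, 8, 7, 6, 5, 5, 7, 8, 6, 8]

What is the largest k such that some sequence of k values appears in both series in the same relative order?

Taking 7 (sensor 1 #2, sensor 2 #3) → 6 (sensor 1 #3, sensor 2 #4) → 8 (sensor 1 #4, sensor 2 #5) → 5 (sensor 1 #6, sensor 2 #9) → 8 (sensor 1 #7, sensor 2 #11) → 8 (sensor 1 #8, sensor 2 #13) gives a common subsequence of length 6, and the DP table's final entry dp[12][13] is also 6, so no common subsequence is longer.

6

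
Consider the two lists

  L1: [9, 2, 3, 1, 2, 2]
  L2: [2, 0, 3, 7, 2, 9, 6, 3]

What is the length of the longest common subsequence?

3

Let dp[i][j] be the LCS length of the first i values of L1 and the first j values of L2. dp[i][j] = dp[i-1][j-1]+1 when the i-th and j-th values match, else max(dp[i-1][j], dp[i][j-1]).
    ·  2  0  3  7  2  9  6  3
 ·  0  0  0  0  0  0  0  0  0
 9  0  0  0  0  0  0  1  1  1
 2  0  1  1  1  1  1  1  1  1
 3  0  1  1  2  2  2  2  2  2
 1  0  1  1  2  2  2  2  2  2
 2  0  1  1  2  2  3  3  3  3
 2  0  1  1  2  2  3  3  3  3
dp[6][8] = 3. One LCS (by backtracking along matches): 2, 3, 2.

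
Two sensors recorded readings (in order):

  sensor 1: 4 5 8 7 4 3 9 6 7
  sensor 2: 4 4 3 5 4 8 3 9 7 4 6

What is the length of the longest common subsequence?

6

Taking 4 (sensor 1 #1, sensor 2 #2) → 5 (sensor 1 #2, sensor 2 #4) → 8 (sensor 1 #3, sensor 2 #6) → 7 (sensor 1 #4, sensor 2 #9) → 4 (sensor 1 #5, sensor 2 #10) → 6 (sensor 1 #8, sensor 2 #11) gives a common subsequence of length 6. Since dp[9][11] = 6, nothing longer is possible.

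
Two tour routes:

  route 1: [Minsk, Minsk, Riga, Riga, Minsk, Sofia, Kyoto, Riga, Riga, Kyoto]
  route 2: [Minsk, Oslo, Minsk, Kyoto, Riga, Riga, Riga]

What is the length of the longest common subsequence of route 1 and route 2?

5

One common subsequence of length 5: Minsk (route 1 #1, route 2 #1), Minsk (route 1 #2, route 2 #3), Riga (route 1 #4, route 2 #5), Riga (route 1 #8, route 2 #6), Riga (route 1 #9, route 2 #7). The LCS DP gives dp[10][7] = 5, so this is optimal.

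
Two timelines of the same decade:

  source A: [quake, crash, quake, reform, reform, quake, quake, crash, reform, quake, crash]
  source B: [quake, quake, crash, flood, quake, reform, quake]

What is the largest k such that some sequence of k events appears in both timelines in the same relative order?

Taking quake (source A #1, source B #2) → crash (source A #2, source B #3) → quake (source A #7, source B #5) → reform (source A #9, source B #6) → quake (source A #10, source B #7) gives a common subsequence of length 5. The LCS DP gives dp[11][7] = 5, so this is optimal.

5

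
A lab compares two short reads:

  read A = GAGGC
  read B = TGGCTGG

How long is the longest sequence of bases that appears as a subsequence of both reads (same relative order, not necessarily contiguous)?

3

Match G (read A #1, read B #3), then G (read A #3, read B #6), then G (read A #4, read B #7) — 3 bases in the same relative order in both, and the DP table's final entry dp[5][7] is also 3, so no common subsequence is longer.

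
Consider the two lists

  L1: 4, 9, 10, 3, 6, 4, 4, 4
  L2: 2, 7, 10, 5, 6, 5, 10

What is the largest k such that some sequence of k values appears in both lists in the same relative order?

2

Pick 10 [3,3]; then 6 [5,5]; all 2 values appear in both, in order, and the DP table's final entry dp[8][7] is also 2, so no common subsequence is longer.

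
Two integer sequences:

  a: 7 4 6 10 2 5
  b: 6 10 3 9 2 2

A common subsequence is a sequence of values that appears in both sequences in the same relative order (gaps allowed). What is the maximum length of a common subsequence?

Pick 6 [3,1], then 10 [4,2], then 2 [5,6]; all 3 values appear in both, in order. dp[6][6] = 3 confirms this is the maximum.

3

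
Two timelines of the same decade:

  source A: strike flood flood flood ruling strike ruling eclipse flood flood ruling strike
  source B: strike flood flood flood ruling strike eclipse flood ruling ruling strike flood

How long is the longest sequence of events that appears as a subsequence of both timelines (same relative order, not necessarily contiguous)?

10

Match strike at source A[1]=source B[1], flood at source A[2]=source B[2], flood at source A[3]=source B[3], flood at source A[4]=source B[4], ruling at source A[5]=source B[5], strike at source A[6]=source B[6], eclipse at source A[8]=source B[7], flood at source A[9]=source B[8], ruling at source A[11]=source B[10], strike at source A[12]=source B[11] — 10 events in the same relative order in both. The LCS DP gives dp[12][12] = 10, so this is optimal.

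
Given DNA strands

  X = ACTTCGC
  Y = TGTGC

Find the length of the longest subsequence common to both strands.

4

Match T at X[3]=Y[1]; then T at X[4]=Y[3]; then G at X[6]=Y[4]; then C at X[7]=Y[5] — 4 bases in the same relative order in both. The LCS DP gives dp[7][5] = 4, so this is optimal.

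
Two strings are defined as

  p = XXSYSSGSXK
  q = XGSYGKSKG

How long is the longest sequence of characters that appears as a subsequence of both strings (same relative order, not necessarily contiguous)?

Let dp[i][j] be the LCS length of the first i characters of p and the first j characters of q. dp[i][j] = dp[i-1][j-1]+1 when the i-th and j-th characters match, else max(dp[i-1][j], dp[i][j-1]).
    ·  X  G  S  Y  G  K  S  K  G
 ·  0  0  0  0  0  0  0  0  0  0
 X  0  1  1  1  1  1  1  1  1  1
 X  0  1  1  1  1  1  1  1  1  1
 S  0  1  1  2  2  2  2  2  2  2
 Y  0  1  1  2  3  3  3  3  3  3
 S  0  1  1  2  3  3  3  4  4  4
 S  0  1  1  2  3  3  3  4  4  4
 G  0  1  2  2  3  4  4  4  4  5
 S  0  1  2  3  3  4  4  5  5  5
 X  0  1  2  3  3  4  4  5  5  5
 K  0  1  2  3  3  4  5  5  6  6
dp[10][9] = 6. One LCS (by backtracking along matches): XSYGSK.

6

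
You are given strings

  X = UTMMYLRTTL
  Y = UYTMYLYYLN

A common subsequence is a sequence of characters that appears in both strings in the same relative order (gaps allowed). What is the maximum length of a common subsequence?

6

Match U at X[1]=Y[1]; then T at X[2]=Y[3]; then M at X[4]=Y[4]; then Y at X[5]=Y[5]; then L at X[6]=Y[6]; then L at X[10]=Y[9] — 6 characters in the same relative order in both. Since dp[10][10] = 6, nothing longer is possible.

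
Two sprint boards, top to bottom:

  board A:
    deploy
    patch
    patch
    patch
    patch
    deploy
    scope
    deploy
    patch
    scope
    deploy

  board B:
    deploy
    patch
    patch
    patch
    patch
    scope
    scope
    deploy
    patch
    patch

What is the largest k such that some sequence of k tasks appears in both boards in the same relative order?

Pick deploy at board A[1]=board B[1], then patch at board A[2]=board B[2], then patch at board A[3]=board B[3], then patch at board A[4]=board B[4], then patch at board A[5]=board B[5], then scope at board A[7]=board B[7], then deploy at board A[8]=board B[8], then patch at board A[9]=board B[10]; all 8 tasks appear in both, in order. Since dp[11][10] = 8, nothing longer is possible.

8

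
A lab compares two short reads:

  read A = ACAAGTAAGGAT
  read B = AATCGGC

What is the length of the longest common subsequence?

5

Let dp[i][j] be the LCS length of the first i bases of read A and the first j bases of read B. dp[i][j] = dp[i-1][j-1]+1 when the i-th and j-th bases match, else max(dp[i-1][j], dp[i][j-1]).
    ·  A  A  T  C  G  G  C
 ·  0  0  0  0  0  0  0  0
 A  0  1  1  1  1  1  1  1
 C  0  1  1  1  2  2  2  2
 A  0  1  2  2  2  2  2  2
 A  0  1  2  2  2  2  2  2
 G  0  1  2  2  2  3  3  3
 T  0  1  2  3  3  3  3  3
 A  0  1  2  3  3  3  3  3
 A  0  1  2  3  3  3  3  3
 G  0  1  2  3  3  4  4  4
 G  0  1  2  3  3  4  5  5
 A  0  1  2  3  3  4  5  5
 T  0  1  2  3  3  4  5  5
dp[12][7] = 5. One LCS (by backtracking along matches): AATGG.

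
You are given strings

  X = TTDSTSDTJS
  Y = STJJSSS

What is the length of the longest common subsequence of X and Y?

4

Let dp[i][j] be the LCS length of the first i characters of X and the first j characters of Y. dp[i][j] = dp[i-1][j-1]+1 when the i-th and j-th characters match, else max(dp[i-1][j], dp[i][j-1]).
    ·  S  T  J  J  S  S  S
 ·  0  0  0  0  0  0  0  0
 T  0  0  1  1  1  1  1  1
 T  0  0  1  1  1  1  1  1
 D  0  0  1  1  1  1  1  1
 S  0  1  1  1  1  2  2  2
 T  0  1  2  2  2  2  2  2
 S  0  1  2  2  2  3  3  3
 D  0  1  2  2  2  3  3  3
 T  0  1  2  2  2  3  3  3
 J  0  1  2  3  3  3  3  3
 S  0  1  2  3  3  4  4  4
dp[10][7] = 4. One LCS (by backtracking along matches): TSSS.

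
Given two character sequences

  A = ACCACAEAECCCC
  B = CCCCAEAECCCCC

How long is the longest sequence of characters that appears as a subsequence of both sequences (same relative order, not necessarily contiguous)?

11

Match C (A #2, B #2), then C (A #3, B #3), then C (A #5, B #4), then A (A #6, B #5), then E (A #7, B #6), then A (A #8, B #7), then E (A #9, B #8), then C (A #10, B #10), then C (A #11, B #11), then C (A #12, B #12), then C (A #13, B #13) — 11 characters in the same relative order in both. The LCS DP gives dp[13][13] = 11, so this is optimal.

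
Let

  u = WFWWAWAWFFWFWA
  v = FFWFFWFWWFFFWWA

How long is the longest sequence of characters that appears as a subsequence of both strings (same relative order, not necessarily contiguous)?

10

Pick W [1,3], then F [2,5], then W [3,6], then W [4,8], then W [6,9], then F [9,11], then F [10,12], then W [11,13], then W [13,14], then A [14,15]; all 10 characters appear in both, in order. dp[14][15] = 10 confirms this is the maximum.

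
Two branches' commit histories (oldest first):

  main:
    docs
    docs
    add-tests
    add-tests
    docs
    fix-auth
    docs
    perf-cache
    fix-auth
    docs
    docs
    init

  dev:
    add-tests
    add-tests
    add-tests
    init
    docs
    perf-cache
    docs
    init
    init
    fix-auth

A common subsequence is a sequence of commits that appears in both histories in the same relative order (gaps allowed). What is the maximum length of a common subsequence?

Taking add-tests at main[3]=dev[2], add-tests at main[4]=dev[3], docs at main[7]=dev[5], perf-cache at main[8]=dev[6], docs at main[10]=dev[7], init at main[12]=dev[9] gives a common subsequence of length 6. Since dp[12][10] = 6, nothing longer is possible.

6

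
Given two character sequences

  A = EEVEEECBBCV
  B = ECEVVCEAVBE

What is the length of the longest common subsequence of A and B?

5

Let dp[i][j] be the LCS length of the first i characters of A and the first j characters of B. dp[i][j] = dp[i-1][j-1]+1 when the i-th and j-th characters match, else max(dp[i-1][j], dp[i][j-1]).
    ·  E  C  E  V  V  C  E  A  V  B  E
 ·  0  0  0  0  0  0  0  0  0  0  0  0
 E  0  1  1  1  1  1  1  1  1  1  1  1
 E  0  1  1  2  2  2  2  2  2  2  2  2
 V  0  1  1  2  3  3  3  3  3  3  3  3
 E  0  1  1  2  3  3  3  4  4  4  4  4
 E  0  1  1  2  3  3  3  4  4  4  4  5
 E  0  1  1  2  3  3  3  4  4  4  4  5
 C  0  1  2  2  3  3  4  4  4  4  4  5
 B  0  1  2  2  3  3  4  4  4  4  5  5
 B  0  1  2  2  3  3  4  4  4  4  5  5
 C  0  1  2  2  3  3  4  4  4  4  5  5
 V  0  1  2  2  3  4  4  4  4  5  5  5
dp[11][11] = 5. One LCS (by backtracking along matches): EEVEE.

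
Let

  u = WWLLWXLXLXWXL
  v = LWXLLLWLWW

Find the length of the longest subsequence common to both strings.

7

Pick L (u #4, v #1), W (u #5, v #2), X (u #6, v #3), L (u #7, v #5), L (u #9, v #6), W (u #11, v #7), L (u #13, v #8); all 7 characters appear in both, in order, and the DP table's final entry dp[13][10] is also 7, so no common subsequence is longer.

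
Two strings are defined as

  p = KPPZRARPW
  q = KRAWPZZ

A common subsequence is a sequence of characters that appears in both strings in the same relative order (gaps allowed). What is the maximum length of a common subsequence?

Let dp[i][j] be the LCS length of the first i characters of p and the first j characters of q. dp[i][j] = dp[i-1][j-1]+1 when the i-th and j-th characters match, else max(dp[i-1][j], dp[i][j-1]).
    ·  K  R  A  W  P  Z  Z
 ·  0  0  0  0  0  0  0  0
 K  0  1  1  1  1  1  1  1
 P  0  1  1  1  1  2  2  2
 P  0  1  1  1  1  2  2  2
 Z  0  1  1  1  1  2  3  3
 R  0  1  2  2  2  2  3  3
 A  0  1  2  3  3  3  3  3
 R  0  1  2  3  3  3  3  3
 P  0  1  2  3  3  4  4  4
 W  0  1  2  3  4  4  4  4
dp[9][7] = 4. One LCS (by backtracking along matches): KRAP.

4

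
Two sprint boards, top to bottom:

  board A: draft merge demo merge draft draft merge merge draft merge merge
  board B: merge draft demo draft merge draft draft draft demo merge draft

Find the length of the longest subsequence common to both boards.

One common subsequence of length 7: draft at board A[1]=board B[2] → demo at board A[3]=board B[3] → merge at board A[4]=board B[5] → draft at board A[5]=board B[7] → draft at board A[6]=board B[8] → merge at board A[8]=board B[10] → draft at board A[9]=board B[11]. Since dp[11][11] = 7, nothing longer is possible.

7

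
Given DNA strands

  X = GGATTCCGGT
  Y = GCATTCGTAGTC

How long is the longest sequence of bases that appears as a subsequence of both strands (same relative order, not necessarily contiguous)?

Let dp[i][j] be the LCS length of the first i bases of X and the first j bases of Y. dp[i][j] = dp[i-1][j-1]+1 when the i-th and j-th bases match, else max(dp[i-1][j], dp[i][j-1]).
    ·  G  C  A  T  T  C  G  T  A  G  T  C
 ·  0  0  0  0  0  0  0  0  0  0  0  0  0
 G  0  1  1  1  1  1  1  1  1  1  1  1  1
 G  0  1  1  1  1  1  1  2  2  2  2  2  2
 A  0  1  1  2  2  2  2  2  2  3  3  3  3
 T  0  1  1  2  3  3  3  3  3  3  3  4  4
 T  0  1  1  2  3  4  4  4  4  4  4  4  4
 C  0  1  2  2  3  4  5  5  5  5  5  5  5
 C  0  1  2  2  3  4  5  5  5  5  5  5  6
 G  0  1  2  2  3  4  5  6  6  6  6  6  6
 G  0  1  2  2  3  4  5  6  6  6  7  7  7
 T  0  1  2  2  3  4  5  6  7  7  7  8  8
dp[10][12] = 8. One LCS (by backtracking along matches): GATTCGGT.

8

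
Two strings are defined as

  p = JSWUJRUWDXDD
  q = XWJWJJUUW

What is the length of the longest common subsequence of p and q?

5

Pick J (p #1, q #3) → W (p #3, q #4) → U (p #4, q #7) → U (p #7, q #8) → W (p #8, q #9); all 5 characters appear in both, in order. Since dp[12][9] = 5, nothing longer is possible.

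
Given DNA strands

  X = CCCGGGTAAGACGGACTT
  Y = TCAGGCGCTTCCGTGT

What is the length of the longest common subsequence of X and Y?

Match C [1,2], G [4,4], G [5,5], G [6,7], T [7,10], C [12,12], G [13,13], G [14,15], T [18,16] — 9 bases in the same relative order in both. Since dp[18][16] = 9, nothing longer is possible.

9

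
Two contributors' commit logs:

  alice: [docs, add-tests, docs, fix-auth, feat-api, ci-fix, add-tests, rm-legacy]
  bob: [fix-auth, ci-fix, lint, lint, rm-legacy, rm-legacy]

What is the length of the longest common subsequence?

Taking fix-auth [4,1] → ci-fix [6,2] → rm-legacy [8,6] gives a common subsequence of length 3, and the DP table's final entry dp[8][6] is also 3, so no common subsequence is longer.

3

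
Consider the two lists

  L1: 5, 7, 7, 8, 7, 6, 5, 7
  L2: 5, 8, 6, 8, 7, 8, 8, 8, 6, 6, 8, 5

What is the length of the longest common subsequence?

Let dp[i][j] be the LCS length of the first i values of L1 and the first j values of L2. dp[i][j] = dp[i-1][j-1]+1 when the i-th and j-th values match, else max(dp[i-1][j], dp[i][j-1]).
    ·  5  8  6  8  7  8  8  8  6  6  8  5
 ·  0  0  0  0  0  0  0  0  0  0  0  0  0
 5  0  1  1  1  1  1  1  1  1  1  1  1  1
 7  0  1  1  1  1  2  2  2  2  2  2  2  2
 7  0  1  1  1  1  2  2  2  2  2  2  2  2
 8  0  1  2  2  2  2  3  3  3  3  3  3  3
 7  0  1  2  2  2  3  3  3  3  3  3  3  3
 6  0  1  2  3  3  3  3  3  3  4  4  4  4
 5  0  1  2  3  3  3  3  3  3  4  4  4  5
 7  0  1  2  3  3  4  4  4  4  4  4  4  5
dp[8][12] = 5. One LCS (by backtracking along matches): 5, 7, 8, 6, 5.

5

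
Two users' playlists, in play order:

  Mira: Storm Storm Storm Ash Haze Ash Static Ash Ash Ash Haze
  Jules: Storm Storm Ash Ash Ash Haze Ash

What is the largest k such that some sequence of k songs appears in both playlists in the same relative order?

One common subsequence of length 6: Storm [2,1], Storm [3,2], Ash [4,3], Ash [6,4], Ash [8,5], Ash [10,7]. Since dp[11][7] = 6, nothing longer is possible.

6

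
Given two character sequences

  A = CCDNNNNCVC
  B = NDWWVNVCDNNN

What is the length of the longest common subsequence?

5

Let dp[i][j] be the LCS length of the first i characters of A and the first j characters of B. dp[i][j] = dp[i-1][j-1]+1 when the i-th and j-th characters match, else max(dp[i-1][j], dp[i][j-1]).
    ·  N  D  W  W  V  N  V  C  D  N  N  N
 ·  0  0  0  0  0  0  0  0  0  0  0  0  0
 C  0  0  0  0  0  0  0  0  1  1  1  1  1
 C  0  0  0  0  0  0  0  0  1  1  1  1  1
 D  0  0  1  1  1  1  1  1  1  2  2  2  2
 N  0  1  1  1  1  1  2  2  2  2  3  3  3
 N  0  1  1  1  1  1  2  2  2  2  3  4  4
 N  0  1  1  1  1  1  2  2  2  2  3  4  5
 N  0  1  1  1  1  1  2  2  2  2  3  4  5
 C  0  1  1  1  1  1  2  2  3  3  3  4  5
 V  0  1  1  1  1  2  2  3  3  3  3  4  5
 C  0  1  1  1  1  2  2  3  4  4  4  4  5
dp[10][12] = 5. One LCS (by backtracking along matches): CDNNN.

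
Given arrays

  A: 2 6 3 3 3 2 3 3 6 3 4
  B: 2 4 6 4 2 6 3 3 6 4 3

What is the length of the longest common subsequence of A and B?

Match 2 at A[1]=B[1], then 6 at A[2]=B[3], then 2 at A[6]=B[5], then 3 at A[7]=B[7], then 3 at A[8]=B[8], then 6 at A[9]=B[9], then 3 at A[10]=B[11] — 7 values in the same relative order in both. dp[11][11] = 7 confirms this is the maximum.

7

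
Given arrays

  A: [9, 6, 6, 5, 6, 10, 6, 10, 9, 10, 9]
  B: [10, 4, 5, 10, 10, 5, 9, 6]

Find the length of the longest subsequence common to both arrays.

4

One common subsequence of length 4: 5 [4,3], then 10 [6,4], then 10 [8,5], then 9 [9,7]. The LCS DP gives dp[11][8] = 4, so this is optimal.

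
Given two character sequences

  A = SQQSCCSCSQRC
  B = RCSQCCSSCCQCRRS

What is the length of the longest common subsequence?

Match S (A #1, B #3) → Q (A #3, B #4) → C (A #5, B #5) → C (A #6, B #6) → S (A #7, B #8) → C (A #8, B #10) → Q (A #10, B #11) → R (A #11, B #14) — 8 characters in the same relative order in both. dp[12][15] = 8 confirms this is the maximum.

8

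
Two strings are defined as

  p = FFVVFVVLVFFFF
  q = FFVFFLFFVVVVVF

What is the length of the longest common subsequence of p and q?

Taking F [1,7]; then F [2,8]; then V [3,9]; then V [4,10]; then V [6,11]; then V [7,12]; then V [9,13]; then F [13,14] gives a common subsequence of length 8. The LCS DP gives dp[13][14] = 8, so this is optimal.

8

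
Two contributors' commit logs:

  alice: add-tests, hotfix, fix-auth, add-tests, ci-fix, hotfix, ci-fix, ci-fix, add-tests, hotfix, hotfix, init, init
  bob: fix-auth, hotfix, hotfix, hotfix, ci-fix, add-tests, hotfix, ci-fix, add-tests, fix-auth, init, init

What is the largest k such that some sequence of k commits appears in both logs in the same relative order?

7

Taking hotfix at alice[2]=bob[4] → add-tests at alice[4]=bob[6] → hotfix at alice[6]=bob[7] → ci-fix at alice[8]=bob[8] → add-tests at alice[9]=bob[9] → init at alice[12]=bob[11] → init at alice[13]=bob[12] gives a common subsequence of length 7, and the DP table's final entry dp[13][12] is also 7, so no common subsequence is longer.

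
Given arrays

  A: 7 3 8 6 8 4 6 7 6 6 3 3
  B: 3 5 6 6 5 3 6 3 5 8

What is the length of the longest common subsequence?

5

Pick 3 at A[2]=B[1]; then 6 at A[4]=B[3]; then 6 at A[7]=B[4]; then 6 at A[10]=B[7]; then 3 at A[11]=B[8]; all 5 values appear in both, in order. dp[12][10] = 5 confirms this is the maximum.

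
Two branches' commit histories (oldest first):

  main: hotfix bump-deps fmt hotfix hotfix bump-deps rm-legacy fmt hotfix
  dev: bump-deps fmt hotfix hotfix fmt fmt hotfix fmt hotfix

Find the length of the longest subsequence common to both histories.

Taking bump-deps (main #2, dev #1); then fmt (main #3, dev #2); then hotfix (main #4, dev #4); then hotfix (main #5, dev #7); then fmt (main #8, dev #8); then hotfix (main #9, dev #9) gives a common subsequence of length 6, and the DP table's final entry dp[9][9] is also 6, so no common subsequence is longer.

6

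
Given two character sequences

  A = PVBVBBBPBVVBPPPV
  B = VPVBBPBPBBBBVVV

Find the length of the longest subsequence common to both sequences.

Pick P (A #1, B #2); then V (A #2, B #3); then B (A #3, B #7); then B (A #5, B #9); then B (A #6, B #10); then B (A #7, B #11); then B (A #9, B #12); then V (A #10, B #13); then V (A #11, B #14); then V (A #16, B #15); all 10 characters appear in both, in order. dp[16][15] = 10 confirms this is the maximum.

10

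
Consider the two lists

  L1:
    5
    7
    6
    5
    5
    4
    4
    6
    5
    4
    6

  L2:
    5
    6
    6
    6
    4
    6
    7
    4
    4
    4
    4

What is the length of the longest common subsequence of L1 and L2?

Let dp[i][j] be the LCS length of the first i values of L1 and the first j values of L2. dp[i][j] = dp[i-1][j-1]+1 when the i-th and j-th values match, else max(dp[i-1][j], dp[i][j-1]).
    ·  5  6  6  6  4  6  7  4  4  4  4
 ·  0  0  0  0  0  0  0  0  0  0  0  0
 5  0  1  1  1  1  1  1  1  1  1  1  1
 7  0  1  1  1  1  1  1  2  2  2  2  2
 6  0  1  2  2  2  2  2  2  2  2  2  2
 5  0  1  2  2  2  2  2  2  2  2  2  2
 5  0  1  2  2  2  2  2  2  2  2  2  2
 4  0  1  2  2  2  3  3  3  3  3  3  3
 4  0  1  2  2  2  3  3  3  4  4  4  4
 6  0  1  2  3  3  3  4  4  4  4  4  4
 5  0  1  2  3  3  3  4  4  4  4  4  4
 4  0  1  2  3  3  4  4  4  5  5  5  5
 6  0  1  2  3  4  4  5  5  5  5  5  5
dp[11][11] = 5. One LCS (by backtracking along matches): 5, 7, 4, 4, 4.

5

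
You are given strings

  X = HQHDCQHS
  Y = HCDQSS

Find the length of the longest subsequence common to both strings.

Match H [1,1], D [4,3], Q [6,4], S [8,6] — 4 characters in the same relative order in both. The LCS DP gives dp[8][6] = 4, so this is optimal.

4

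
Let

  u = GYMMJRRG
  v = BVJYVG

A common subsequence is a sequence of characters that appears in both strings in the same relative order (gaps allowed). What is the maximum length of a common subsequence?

Let dp[i][j] be the LCS length of the first i characters of u and the first j characters of v. dp[i][j] = dp[i-1][j-1]+1 when the i-th and j-th characters match, else max(dp[i-1][j], dp[i][j-1]).
    ·  B  V  J  Y  V  G
 ·  0  0  0  0  0  0  0
 G  0  0  0  0  0  0  1
 Y  0  0  0  0  1  1  1
 M  0  0  0  0  1  1  1
 M  0  0  0  0  1  1  1
 J  0  0  0  1  1  1  1
 R  0  0  0  1  1  1  1
 R  0  0  0  1  1  1  1
 G  0  0  0  1  1  1  2
dp[8][6] = 2. One LCS (by backtracking along matches): YG.

2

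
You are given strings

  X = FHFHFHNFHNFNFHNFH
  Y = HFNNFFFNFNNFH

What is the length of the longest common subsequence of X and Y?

Taking F at X[1]=Y[2] → F at X[3]=Y[5] → F at X[5]=Y[6] → F at X[8]=Y[7] → N at X[10]=Y[8] → F at X[11]=Y[9] → N at X[12]=Y[10] → N at X[15]=Y[11] → F at X[16]=Y[12] → H at X[17]=Y[13] gives a common subsequence of length 10. The LCS DP gives dp[17][13] = 10, so this is optimal.

10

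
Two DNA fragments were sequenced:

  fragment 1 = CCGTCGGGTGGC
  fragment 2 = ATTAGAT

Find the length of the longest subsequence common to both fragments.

Pick T (fragment 1 #4, fragment 2 #3) → G (fragment 1 #6, fragment 2 #5) → T (fragment 1 #9, fragment 2 #7); all 3 bases appear in both, in order. dp[12][7] = 3 confirms this is the maximum.

3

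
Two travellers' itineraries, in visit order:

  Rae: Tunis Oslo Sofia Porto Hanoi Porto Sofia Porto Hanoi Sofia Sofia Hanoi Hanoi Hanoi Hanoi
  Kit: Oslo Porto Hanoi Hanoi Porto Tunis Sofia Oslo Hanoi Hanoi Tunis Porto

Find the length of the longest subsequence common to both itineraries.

7

Match Oslo (Rae #2, Kit #1), Porto (Rae #4, Kit #2), Hanoi (Rae #5, Kit #4), Porto (Rae #6, Kit #5), Sofia (Rae #7, Kit #7), Hanoi (Rae #9, Kit #9), Hanoi (Rae #12, Kit #10) — 7 stops in the same relative order in both. The LCS DP gives dp[15][12] = 7, so this is optimal.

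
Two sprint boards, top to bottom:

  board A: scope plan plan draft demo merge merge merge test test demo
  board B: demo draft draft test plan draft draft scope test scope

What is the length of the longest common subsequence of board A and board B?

Taking plan (board A #2, board B #5), then draft (board A #4, board B #7), then test (board A #9, board B #9) gives a common subsequence of length 3. The LCS DP gives dp[11][10] = 3, so this is optimal.

3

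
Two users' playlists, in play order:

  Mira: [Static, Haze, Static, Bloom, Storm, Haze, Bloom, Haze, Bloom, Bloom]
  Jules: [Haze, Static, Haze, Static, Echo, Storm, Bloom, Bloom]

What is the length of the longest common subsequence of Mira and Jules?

6

Match Static (Mira #1, Jules #2) → Haze (Mira #2, Jules #3) → Static (Mira #3, Jules #4) → Storm (Mira #5, Jules #6) → Bloom (Mira #9, Jules #7) → Bloom (Mira #10, Jules #8) — 6 songs in the same relative order in both. Since dp[10][8] = 6, nothing longer is possible.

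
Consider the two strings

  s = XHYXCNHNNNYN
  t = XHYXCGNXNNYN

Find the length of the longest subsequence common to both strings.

10

Taking X [1,1] → H [2,2] → Y [3,3] → X [4,4] → C [5,5] → N [6,7] → N [9,9] → N [10,10] → Y [11,11] → N [12,12] gives a common subsequence of length 10. Since dp[12][12] = 10, nothing longer is possible.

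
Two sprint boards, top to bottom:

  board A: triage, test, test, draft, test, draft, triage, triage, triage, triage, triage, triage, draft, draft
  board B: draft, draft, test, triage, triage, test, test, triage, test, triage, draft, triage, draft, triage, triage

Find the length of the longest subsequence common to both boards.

One common subsequence of length 8: triage (board A #1, board B #5), then test (board A #2, board B #6), then test (board A #3, board B #7), then test (board A #5, board B #9), then draft (board A #6, board B #11), then triage (board A #7, board B #12), then triage (board A #11, board B #14), then triage (board A #12, board B #15). The LCS DP gives dp[14][15] = 8, so this is optimal.

8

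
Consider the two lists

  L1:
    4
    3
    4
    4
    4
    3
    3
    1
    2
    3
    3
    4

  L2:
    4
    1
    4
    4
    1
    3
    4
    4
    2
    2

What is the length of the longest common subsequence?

6

Match 4 at L1[1]=L2[1], then 4 at L1[4]=L2[3], then 4 at L1[5]=L2[4], then 1 at L1[8]=L2[5], then 3 at L1[10]=L2[6], then 4 at L1[12]=L2[8] — 6 values in the same relative order in both. The LCS DP gives dp[12][10] = 6, so this is optimal.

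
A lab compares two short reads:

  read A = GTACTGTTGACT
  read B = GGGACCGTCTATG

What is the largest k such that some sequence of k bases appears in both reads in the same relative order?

Match G (read A #1, read B #3); then A (read A #3, read B #4); then C (read A #4, read B #6); then G (read A #6, read B #7); then T (read A #7, read B #8); then T (read A #8, read B #10); then A (read A #10, read B #11); then T (read A #12, read B #12) — 8 bases in the same relative order in both. dp[12][13] = 8 confirms this is the maximum.

8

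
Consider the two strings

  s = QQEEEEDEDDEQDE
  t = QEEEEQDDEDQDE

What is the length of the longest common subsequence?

Match Q (s #2, t #1), then E (s #3, t #2), then E (s #4, t #3), then E (s #5, t #4), then E (s #6, t #5), then D (s #7, t #8), then E (s #8, t #9), then D (s #10, t #10), then Q (s #12, t #11), then D (s #13, t #12), then E (s #14, t #13) — 11 characters in the same relative order in both. The LCS DP gives dp[14][13] = 11, so this is optimal.

11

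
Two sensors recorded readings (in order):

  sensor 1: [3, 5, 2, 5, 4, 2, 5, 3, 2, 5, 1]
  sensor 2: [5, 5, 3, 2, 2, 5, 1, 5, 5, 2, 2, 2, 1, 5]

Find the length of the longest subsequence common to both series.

Match 3 [1,3] → 5 [2,9] → 2 [3,10] → 2 [6,11] → 2 [9,12] → 5 [10,14] — 6 values in the same relative order in both, and the DP table's final entry dp[11][14] is also 6, so no common subsequence is longer.

6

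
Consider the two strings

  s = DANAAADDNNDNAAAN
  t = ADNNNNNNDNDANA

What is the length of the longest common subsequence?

8

Match D at s[1]=t[2], then N at s[3]=t[6], then N at s[9]=t[7], then N at s[10]=t[8], then D at s[11]=t[9], then N at s[12]=t[10], then A at s[13]=t[12], then A at s[15]=t[14] — 8 characters in the same relative order in both. dp[16][14] = 8 confirms this is the maximum.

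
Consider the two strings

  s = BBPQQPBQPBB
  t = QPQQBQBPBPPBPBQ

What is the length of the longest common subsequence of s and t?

One common subsequence of length 8: P [3,2]; then Q [4,4]; then Q [5,6]; then P [6,8]; then B [7,9]; then P [9,11]; then B [10,12]; then B [11,14]. Since dp[11][15] = 8, nothing longer is possible.

8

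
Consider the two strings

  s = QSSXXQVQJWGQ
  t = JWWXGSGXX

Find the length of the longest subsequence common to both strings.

3

Pick S [2,6], then X [4,8], then X [5,9]; all 3 characters appear in both, in order. dp[12][9] = 3 confirms this is the maximum.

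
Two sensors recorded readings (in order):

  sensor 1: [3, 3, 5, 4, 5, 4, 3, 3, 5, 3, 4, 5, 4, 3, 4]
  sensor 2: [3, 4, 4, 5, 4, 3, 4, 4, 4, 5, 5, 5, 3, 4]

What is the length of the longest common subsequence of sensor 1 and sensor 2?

9

One common subsequence of length 9: 3 at sensor 1[1]=sensor 2[1] → 4 at sensor 1[4]=sensor 2[3] → 5 at sensor 1[5]=sensor 2[4] → 4 at sensor 1[6]=sensor 2[5] → 3 at sensor 1[7]=sensor 2[6] → 5 at sensor 1[9]=sensor 2[11] → 5 at sensor 1[12]=sensor 2[12] → 3 at sensor 1[14]=sensor 2[13] → 4 at sensor 1[15]=sensor 2[14]. dp[15][14] = 9 confirms this is the maximum.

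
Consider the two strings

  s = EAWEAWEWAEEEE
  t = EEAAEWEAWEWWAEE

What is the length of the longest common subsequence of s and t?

Match E [1,2], then A [2,4], then W [3,6], then E [4,7], then A [5,8], then W [6,9], then E [7,10], then W [8,12], then A [9,13], then E [12,14], then E [13,15] — 11 characters in the same relative order in both. The LCS DP gives dp[13][15] = 11, so this is optimal.

11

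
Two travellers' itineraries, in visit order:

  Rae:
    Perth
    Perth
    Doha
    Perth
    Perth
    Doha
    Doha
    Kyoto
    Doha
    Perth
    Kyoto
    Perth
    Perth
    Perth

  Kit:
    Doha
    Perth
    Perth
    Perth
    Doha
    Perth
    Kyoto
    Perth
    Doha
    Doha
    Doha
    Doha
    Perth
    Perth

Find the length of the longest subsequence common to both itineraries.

10

Pick Perth [1,3], then Perth [2,4], then Doha [3,5], then Perth [4,6], then Perth [5,8], then Doha [6,10], then Doha [7,11], then Doha [9,12], then Perth [13,13], then Perth [14,14]; all 10 stops appear in both, in order, and the DP table's final entry dp[14][14] is also 10, so no common subsequence is longer.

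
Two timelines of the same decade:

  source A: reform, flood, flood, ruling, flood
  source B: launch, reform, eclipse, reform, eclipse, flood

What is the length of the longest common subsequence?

Match reform at source A[1]=source B[4], then flood at source A[5]=source B[6] — 2 events in the same relative order in both. The LCS DP gives dp[5][6] = 2, so this is optimal.

2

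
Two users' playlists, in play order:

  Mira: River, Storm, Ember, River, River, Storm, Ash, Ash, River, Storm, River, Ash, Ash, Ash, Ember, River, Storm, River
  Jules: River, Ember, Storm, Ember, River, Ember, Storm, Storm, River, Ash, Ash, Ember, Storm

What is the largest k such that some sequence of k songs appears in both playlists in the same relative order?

11

One common subsequence of length 11: River at Mira[1]=Jules[1], Storm at Mira[2]=Jules[3], Ember at Mira[3]=Jules[4], River at Mira[4]=Jules[5], Storm at Mira[6]=Jules[7], Storm at Mira[10]=Jules[8], River at Mira[11]=Jules[9], Ash at Mira[13]=Jules[10], Ash at Mira[14]=Jules[11], Ember at Mira[15]=Jules[12], Storm at Mira[17]=Jules[13]. Since dp[18][13] = 11, nothing longer is possible.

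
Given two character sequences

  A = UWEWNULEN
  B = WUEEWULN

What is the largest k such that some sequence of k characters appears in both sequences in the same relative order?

Let dp[i][j] be the LCS length of the first i characters of A and the first j characters of B. dp[i][j] = dp[i-1][j-1]+1 when the i-th and j-th characters match, else max(dp[i-1][j], dp[i][j-1]).
    ·  W  U  E  E  W  U  L  N
 ·  0  0  0  0  0  0  0  0  0
 U  0  0  1  1  1  1  1  1  1
 W  0  1  1  1  1  2  2  2  2
 E  0  1  1  2  2  2  2  2  2
 W  0  1  1  2  2  3  3  3  3
 N  0  1  1  2  2  3  3  3  4
 U  0  1  2  2  2  3  4  4  4
 L  0  1  2  2  2  3  4  5  5
 E  0  1  2  3  3  3  4  5  5
 N  0  1  2  3  3  3  4  5  6
dp[9][8] = 6. One LCS (by backtracking along matches): UEWULN.

6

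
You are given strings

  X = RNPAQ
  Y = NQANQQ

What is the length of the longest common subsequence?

Let dp[i][j] be the LCS length of the first i characters of X and the first j characters of Y. dp[i][j] = dp[i-1][j-1]+1 when the i-th and j-th characters match, else max(dp[i-1][j], dp[i][j-1]).
    ·  N  Q  A  N  Q  Q
 ·  0  0  0  0  0  0  0
 R  0  0  0  0  0  0  0
 N  0  1  1  1  1  1  1
 P  0  1  1  1  1  1  1
 A  0  1  1  2  2  2  2
 Q  0  1  2  2  2  3  3
dp[5][6] = 3. One LCS (by backtracking along matches): NAQ.

3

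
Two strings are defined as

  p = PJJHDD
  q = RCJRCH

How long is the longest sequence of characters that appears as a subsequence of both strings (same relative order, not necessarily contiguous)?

Pick J [2,3], then H [4,6]; all 2 characters appear in both, in order. dp[6][6] = 2 confirms this is the maximum.

2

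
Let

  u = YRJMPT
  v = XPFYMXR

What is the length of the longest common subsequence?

Let dp[i][j] be the LCS length of the first i characters of u and the first j characters of v. dp[i][j] = dp[i-1][j-1]+1 when the i-th and j-th characters match, else max(dp[i-1][j], dp[i][j-1]).
    ·  X  P  F  Y  M  X  R
 ·  0  0  0  0  0  0  0  0
 Y  0  0  0  0  1  1  1  1
 R  0  0  0  0  1  1  1  2
 J  0  0  0  0  1  1  1  2
 M  0  0  0  0  1  2  2  2
 P  0  0  1  1  1  2  2  2
 T  0  0  1  1  1  2  2  2
dp[6][7] = 2. One LCS (by backtracking along matches): YR.

2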